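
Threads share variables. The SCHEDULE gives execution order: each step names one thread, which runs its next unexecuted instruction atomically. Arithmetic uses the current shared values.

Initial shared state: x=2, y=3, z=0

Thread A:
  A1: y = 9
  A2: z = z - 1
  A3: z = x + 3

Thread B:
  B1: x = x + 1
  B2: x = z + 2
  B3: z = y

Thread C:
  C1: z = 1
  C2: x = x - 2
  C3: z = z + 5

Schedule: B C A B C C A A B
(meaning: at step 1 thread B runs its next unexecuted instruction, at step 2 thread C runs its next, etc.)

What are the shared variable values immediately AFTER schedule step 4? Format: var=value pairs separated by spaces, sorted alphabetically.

Step 1: thread B executes B1 (x = x + 1). Shared: x=3 y=3 z=0. PCs: A@0 B@1 C@0
Step 2: thread C executes C1 (z = 1). Shared: x=3 y=3 z=1. PCs: A@0 B@1 C@1
Step 3: thread A executes A1 (y = 9). Shared: x=3 y=9 z=1. PCs: A@1 B@1 C@1
Step 4: thread B executes B2 (x = z + 2). Shared: x=3 y=9 z=1. PCs: A@1 B@2 C@1

Answer: x=3 y=9 z=1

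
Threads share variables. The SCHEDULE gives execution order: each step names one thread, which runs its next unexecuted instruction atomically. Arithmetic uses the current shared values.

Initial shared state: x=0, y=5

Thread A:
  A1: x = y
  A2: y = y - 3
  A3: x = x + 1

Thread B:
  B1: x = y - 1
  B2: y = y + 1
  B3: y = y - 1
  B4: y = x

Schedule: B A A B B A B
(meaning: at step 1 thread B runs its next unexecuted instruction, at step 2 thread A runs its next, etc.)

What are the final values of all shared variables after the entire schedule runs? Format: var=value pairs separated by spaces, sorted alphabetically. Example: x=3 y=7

Step 1: thread B executes B1 (x = y - 1). Shared: x=4 y=5. PCs: A@0 B@1
Step 2: thread A executes A1 (x = y). Shared: x=5 y=5. PCs: A@1 B@1
Step 3: thread A executes A2 (y = y - 3). Shared: x=5 y=2. PCs: A@2 B@1
Step 4: thread B executes B2 (y = y + 1). Shared: x=5 y=3. PCs: A@2 B@2
Step 5: thread B executes B3 (y = y - 1). Shared: x=5 y=2. PCs: A@2 B@3
Step 6: thread A executes A3 (x = x + 1). Shared: x=6 y=2. PCs: A@3 B@3
Step 7: thread B executes B4 (y = x). Shared: x=6 y=6. PCs: A@3 B@4

Answer: x=6 y=6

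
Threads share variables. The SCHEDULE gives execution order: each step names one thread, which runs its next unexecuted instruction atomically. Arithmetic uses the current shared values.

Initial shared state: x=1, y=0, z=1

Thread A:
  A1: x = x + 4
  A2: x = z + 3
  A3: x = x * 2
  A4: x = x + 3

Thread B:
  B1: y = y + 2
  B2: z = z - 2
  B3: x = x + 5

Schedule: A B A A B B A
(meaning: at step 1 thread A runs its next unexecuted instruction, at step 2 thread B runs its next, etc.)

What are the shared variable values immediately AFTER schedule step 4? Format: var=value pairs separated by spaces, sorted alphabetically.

Answer: x=8 y=2 z=1

Derivation:
Step 1: thread A executes A1 (x = x + 4). Shared: x=5 y=0 z=1. PCs: A@1 B@0
Step 2: thread B executes B1 (y = y + 2). Shared: x=5 y=2 z=1. PCs: A@1 B@1
Step 3: thread A executes A2 (x = z + 3). Shared: x=4 y=2 z=1. PCs: A@2 B@1
Step 4: thread A executes A3 (x = x * 2). Shared: x=8 y=2 z=1. PCs: A@3 B@1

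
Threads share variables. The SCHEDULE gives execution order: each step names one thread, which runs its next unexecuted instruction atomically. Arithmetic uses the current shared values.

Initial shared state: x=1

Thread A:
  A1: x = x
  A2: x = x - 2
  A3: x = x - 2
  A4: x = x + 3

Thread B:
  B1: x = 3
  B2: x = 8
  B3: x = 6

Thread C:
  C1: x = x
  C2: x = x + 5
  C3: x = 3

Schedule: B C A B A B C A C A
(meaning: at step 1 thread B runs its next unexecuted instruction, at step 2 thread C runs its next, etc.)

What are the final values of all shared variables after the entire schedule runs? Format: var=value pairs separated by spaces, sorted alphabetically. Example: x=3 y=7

Step 1: thread B executes B1 (x = 3). Shared: x=3. PCs: A@0 B@1 C@0
Step 2: thread C executes C1 (x = x). Shared: x=3. PCs: A@0 B@1 C@1
Step 3: thread A executes A1 (x = x). Shared: x=3. PCs: A@1 B@1 C@1
Step 4: thread B executes B2 (x = 8). Shared: x=8. PCs: A@1 B@2 C@1
Step 5: thread A executes A2 (x = x - 2). Shared: x=6. PCs: A@2 B@2 C@1
Step 6: thread B executes B3 (x = 6). Shared: x=6. PCs: A@2 B@3 C@1
Step 7: thread C executes C2 (x = x + 5). Shared: x=11. PCs: A@2 B@3 C@2
Step 8: thread A executes A3 (x = x - 2). Shared: x=9. PCs: A@3 B@3 C@2
Step 9: thread C executes C3 (x = 3). Shared: x=3. PCs: A@3 B@3 C@3
Step 10: thread A executes A4 (x = x + 3). Shared: x=6. PCs: A@4 B@3 C@3

Answer: x=6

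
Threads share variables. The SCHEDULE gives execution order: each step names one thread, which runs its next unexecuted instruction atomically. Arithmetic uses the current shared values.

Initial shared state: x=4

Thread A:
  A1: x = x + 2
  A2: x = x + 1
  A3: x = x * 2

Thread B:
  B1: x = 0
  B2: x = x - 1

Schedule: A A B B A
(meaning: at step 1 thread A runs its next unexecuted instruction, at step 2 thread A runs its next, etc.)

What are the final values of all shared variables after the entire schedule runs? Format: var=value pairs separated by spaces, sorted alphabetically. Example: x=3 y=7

Answer: x=-2

Derivation:
Step 1: thread A executes A1 (x = x + 2). Shared: x=6. PCs: A@1 B@0
Step 2: thread A executes A2 (x = x + 1). Shared: x=7. PCs: A@2 B@0
Step 3: thread B executes B1 (x = 0). Shared: x=0. PCs: A@2 B@1
Step 4: thread B executes B2 (x = x - 1). Shared: x=-1. PCs: A@2 B@2
Step 5: thread A executes A3 (x = x * 2). Shared: x=-2. PCs: A@3 B@2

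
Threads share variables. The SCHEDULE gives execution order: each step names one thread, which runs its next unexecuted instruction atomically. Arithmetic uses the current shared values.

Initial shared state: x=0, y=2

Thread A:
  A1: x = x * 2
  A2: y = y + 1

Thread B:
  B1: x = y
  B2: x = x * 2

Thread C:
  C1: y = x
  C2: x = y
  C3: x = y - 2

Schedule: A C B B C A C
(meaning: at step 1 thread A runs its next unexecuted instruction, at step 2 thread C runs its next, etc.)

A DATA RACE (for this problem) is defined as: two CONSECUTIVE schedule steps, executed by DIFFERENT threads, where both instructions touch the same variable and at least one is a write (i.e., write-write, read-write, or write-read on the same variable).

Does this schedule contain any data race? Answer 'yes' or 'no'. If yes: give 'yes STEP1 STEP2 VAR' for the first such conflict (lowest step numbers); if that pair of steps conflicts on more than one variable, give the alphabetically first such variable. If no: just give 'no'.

Steps 1,2: A(x = x * 2) vs C(y = x). RACE on x (W-R).
Steps 2,3: C(y = x) vs B(x = y). RACE on x (R-W), y (W-R). Multiple vars; alphabetically first is x.
Steps 3,4: same thread (B). No race.
Steps 4,5: B(x = x * 2) vs C(x = y). RACE on x (W-W).
Steps 5,6: C(x = y) vs A(y = y + 1). RACE on y (R-W).
Steps 6,7: A(y = y + 1) vs C(x = y - 2). RACE on y (W-R).
First conflict at steps 1,2.

Answer: yes 1 2 x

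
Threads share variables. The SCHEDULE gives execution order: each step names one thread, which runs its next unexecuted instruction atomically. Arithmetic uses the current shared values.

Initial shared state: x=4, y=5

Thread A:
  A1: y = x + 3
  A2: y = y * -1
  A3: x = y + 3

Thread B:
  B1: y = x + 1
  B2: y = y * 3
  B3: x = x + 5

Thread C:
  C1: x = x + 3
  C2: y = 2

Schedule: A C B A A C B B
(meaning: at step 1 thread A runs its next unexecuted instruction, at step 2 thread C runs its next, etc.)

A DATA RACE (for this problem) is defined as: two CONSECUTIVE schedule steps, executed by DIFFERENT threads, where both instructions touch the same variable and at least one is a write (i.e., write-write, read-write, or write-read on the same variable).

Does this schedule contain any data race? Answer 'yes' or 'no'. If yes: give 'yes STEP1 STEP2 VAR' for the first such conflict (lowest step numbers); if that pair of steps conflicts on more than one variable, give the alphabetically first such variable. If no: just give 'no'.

Steps 1,2: A(y = x + 3) vs C(x = x + 3). RACE on x (R-W).
Steps 2,3: C(x = x + 3) vs B(y = x + 1). RACE on x (W-R).
Steps 3,4: B(y = x + 1) vs A(y = y * -1). RACE on y (W-W).
Steps 4,5: same thread (A). No race.
Steps 5,6: A(x = y + 3) vs C(y = 2). RACE on y (R-W).
Steps 6,7: C(y = 2) vs B(y = y * 3). RACE on y (W-W).
Steps 7,8: same thread (B). No race.
First conflict at steps 1,2.

Answer: yes 1 2 x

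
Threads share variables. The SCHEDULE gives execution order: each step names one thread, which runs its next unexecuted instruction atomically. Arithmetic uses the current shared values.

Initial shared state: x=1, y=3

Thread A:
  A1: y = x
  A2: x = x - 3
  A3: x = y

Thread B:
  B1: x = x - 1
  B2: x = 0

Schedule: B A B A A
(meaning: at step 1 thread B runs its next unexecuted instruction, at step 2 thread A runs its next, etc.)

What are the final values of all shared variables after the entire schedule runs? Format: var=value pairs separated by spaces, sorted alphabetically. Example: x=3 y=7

Step 1: thread B executes B1 (x = x - 1). Shared: x=0 y=3. PCs: A@0 B@1
Step 2: thread A executes A1 (y = x). Shared: x=0 y=0. PCs: A@1 B@1
Step 3: thread B executes B2 (x = 0). Shared: x=0 y=0. PCs: A@1 B@2
Step 4: thread A executes A2 (x = x - 3). Shared: x=-3 y=0. PCs: A@2 B@2
Step 5: thread A executes A3 (x = y). Shared: x=0 y=0. PCs: A@3 B@2

Answer: x=0 y=0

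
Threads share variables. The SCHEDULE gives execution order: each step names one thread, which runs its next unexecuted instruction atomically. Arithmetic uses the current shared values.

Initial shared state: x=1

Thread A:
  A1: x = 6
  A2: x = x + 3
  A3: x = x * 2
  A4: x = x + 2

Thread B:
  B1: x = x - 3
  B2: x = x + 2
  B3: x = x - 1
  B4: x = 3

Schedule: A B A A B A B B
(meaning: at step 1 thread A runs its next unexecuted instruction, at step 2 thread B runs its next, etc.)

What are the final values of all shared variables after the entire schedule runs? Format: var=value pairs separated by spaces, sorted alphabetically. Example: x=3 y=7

Step 1: thread A executes A1 (x = 6). Shared: x=6. PCs: A@1 B@0
Step 2: thread B executes B1 (x = x - 3). Shared: x=3. PCs: A@1 B@1
Step 3: thread A executes A2 (x = x + 3). Shared: x=6. PCs: A@2 B@1
Step 4: thread A executes A3 (x = x * 2). Shared: x=12. PCs: A@3 B@1
Step 5: thread B executes B2 (x = x + 2). Shared: x=14. PCs: A@3 B@2
Step 6: thread A executes A4 (x = x + 2). Shared: x=16. PCs: A@4 B@2
Step 7: thread B executes B3 (x = x - 1). Shared: x=15. PCs: A@4 B@3
Step 8: thread B executes B4 (x = 3). Shared: x=3. PCs: A@4 B@4

Answer: x=3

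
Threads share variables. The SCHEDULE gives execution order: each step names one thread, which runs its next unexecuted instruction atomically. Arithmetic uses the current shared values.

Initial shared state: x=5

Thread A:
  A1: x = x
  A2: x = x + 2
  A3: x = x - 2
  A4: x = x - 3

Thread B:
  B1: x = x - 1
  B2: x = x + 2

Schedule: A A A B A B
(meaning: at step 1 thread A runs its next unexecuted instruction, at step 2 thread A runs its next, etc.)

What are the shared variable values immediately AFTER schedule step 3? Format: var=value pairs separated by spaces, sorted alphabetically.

Answer: x=5

Derivation:
Step 1: thread A executes A1 (x = x). Shared: x=5. PCs: A@1 B@0
Step 2: thread A executes A2 (x = x + 2). Shared: x=7. PCs: A@2 B@0
Step 3: thread A executes A3 (x = x - 2). Shared: x=5. PCs: A@3 B@0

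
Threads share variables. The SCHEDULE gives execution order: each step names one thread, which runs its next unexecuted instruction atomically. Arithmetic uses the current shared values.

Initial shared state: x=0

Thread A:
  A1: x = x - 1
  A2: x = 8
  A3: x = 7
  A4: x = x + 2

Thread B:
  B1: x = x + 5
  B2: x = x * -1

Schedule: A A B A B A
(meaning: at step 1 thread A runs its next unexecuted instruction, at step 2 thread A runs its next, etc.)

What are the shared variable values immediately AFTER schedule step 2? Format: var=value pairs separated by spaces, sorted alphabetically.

Answer: x=8

Derivation:
Step 1: thread A executes A1 (x = x - 1). Shared: x=-1. PCs: A@1 B@0
Step 2: thread A executes A2 (x = 8). Shared: x=8. PCs: A@2 B@0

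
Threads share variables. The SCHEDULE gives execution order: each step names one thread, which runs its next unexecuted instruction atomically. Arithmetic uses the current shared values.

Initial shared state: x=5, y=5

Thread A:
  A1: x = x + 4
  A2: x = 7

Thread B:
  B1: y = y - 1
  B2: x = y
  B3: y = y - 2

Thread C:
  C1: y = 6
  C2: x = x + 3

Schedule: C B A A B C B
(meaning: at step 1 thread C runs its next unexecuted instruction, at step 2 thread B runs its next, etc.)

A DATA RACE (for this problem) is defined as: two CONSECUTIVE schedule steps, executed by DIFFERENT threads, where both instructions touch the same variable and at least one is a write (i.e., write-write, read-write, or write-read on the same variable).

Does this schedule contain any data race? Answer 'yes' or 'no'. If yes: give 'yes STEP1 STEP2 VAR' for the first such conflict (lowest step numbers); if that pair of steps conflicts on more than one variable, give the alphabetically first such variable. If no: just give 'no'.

Answer: yes 1 2 y

Derivation:
Steps 1,2: C(y = 6) vs B(y = y - 1). RACE on y (W-W).
Steps 2,3: B(r=y,w=y) vs A(r=x,w=x). No conflict.
Steps 3,4: same thread (A). No race.
Steps 4,5: A(x = 7) vs B(x = y). RACE on x (W-W).
Steps 5,6: B(x = y) vs C(x = x + 3). RACE on x (W-W).
Steps 6,7: C(r=x,w=x) vs B(r=y,w=y). No conflict.
First conflict at steps 1,2.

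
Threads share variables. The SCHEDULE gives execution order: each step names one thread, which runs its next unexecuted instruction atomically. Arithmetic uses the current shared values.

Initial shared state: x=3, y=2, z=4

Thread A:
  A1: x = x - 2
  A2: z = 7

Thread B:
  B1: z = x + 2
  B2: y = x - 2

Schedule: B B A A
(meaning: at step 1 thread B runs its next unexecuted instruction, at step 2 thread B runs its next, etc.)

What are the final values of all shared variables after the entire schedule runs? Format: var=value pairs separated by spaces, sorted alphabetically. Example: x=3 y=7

Step 1: thread B executes B1 (z = x + 2). Shared: x=3 y=2 z=5. PCs: A@0 B@1
Step 2: thread B executes B2 (y = x - 2). Shared: x=3 y=1 z=5. PCs: A@0 B@2
Step 3: thread A executes A1 (x = x - 2). Shared: x=1 y=1 z=5. PCs: A@1 B@2
Step 4: thread A executes A2 (z = 7). Shared: x=1 y=1 z=7. PCs: A@2 B@2

Answer: x=1 y=1 z=7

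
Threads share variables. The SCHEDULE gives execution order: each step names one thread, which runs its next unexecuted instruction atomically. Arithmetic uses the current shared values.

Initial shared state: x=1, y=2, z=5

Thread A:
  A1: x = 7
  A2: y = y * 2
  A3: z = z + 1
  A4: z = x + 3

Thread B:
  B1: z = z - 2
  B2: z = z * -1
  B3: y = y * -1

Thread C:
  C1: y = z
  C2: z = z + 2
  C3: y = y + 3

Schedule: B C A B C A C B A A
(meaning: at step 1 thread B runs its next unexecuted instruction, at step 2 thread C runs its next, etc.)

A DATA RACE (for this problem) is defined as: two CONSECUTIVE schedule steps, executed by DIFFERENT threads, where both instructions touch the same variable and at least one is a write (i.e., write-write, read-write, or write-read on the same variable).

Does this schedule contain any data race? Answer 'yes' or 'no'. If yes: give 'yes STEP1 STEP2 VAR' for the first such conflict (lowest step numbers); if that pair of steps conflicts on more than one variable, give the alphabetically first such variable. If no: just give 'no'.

Steps 1,2: B(z = z - 2) vs C(y = z). RACE on z (W-R).
Steps 2,3: C(r=z,w=y) vs A(r=-,w=x). No conflict.
Steps 3,4: A(r=-,w=x) vs B(r=z,w=z). No conflict.
Steps 4,5: B(z = z * -1) vs C(z = z + 2). RACE on z (W-W).
Steps 5,6: C(r=z,w=z) vs A(r=y,w=y). No conflict.
Steps 6,7: A(y = y * 2) vs C(y = y + 3). RACE on y (W-W).
Steps 7,8: C(y = y + 3) vs B(y = y * -1). RACE on y (W-W).
Steps 8,9: B(r=y,w=y) vs A(r=z,w=z). No conflict.
Steps 9,10: same thread (A). No race.
First conflict at steps 1,2.

Answer: yes 1 2 z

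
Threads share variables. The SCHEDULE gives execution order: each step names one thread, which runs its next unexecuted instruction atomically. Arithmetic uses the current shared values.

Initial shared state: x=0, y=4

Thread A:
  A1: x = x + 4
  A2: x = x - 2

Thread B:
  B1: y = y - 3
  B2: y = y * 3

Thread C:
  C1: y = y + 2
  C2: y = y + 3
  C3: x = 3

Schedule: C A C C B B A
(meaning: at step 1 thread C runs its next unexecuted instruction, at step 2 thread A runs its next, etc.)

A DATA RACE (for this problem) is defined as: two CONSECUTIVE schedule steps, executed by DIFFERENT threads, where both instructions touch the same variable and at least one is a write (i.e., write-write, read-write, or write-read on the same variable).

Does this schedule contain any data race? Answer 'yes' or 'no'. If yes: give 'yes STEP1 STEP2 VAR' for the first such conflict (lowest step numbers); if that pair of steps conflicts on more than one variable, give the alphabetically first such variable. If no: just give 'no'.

Answer: no

Derivation:
Steps 1,2: C(r=y,w=y) vs A(r=x,w=x). No conflict.
Steps 2,3: A(r=x,w=x) vs C(r=y,w=y). No conflict.
Steps 3,4: same thread (C). No race.
Steps 4,5: C(r=-,w=x) vs B(r=y,w=y). No conflict.
Steps 5,6: same thread (B). No race.
Steps 6,7: B(r=y,w=y) vs A(r=x,w=x). No conflict.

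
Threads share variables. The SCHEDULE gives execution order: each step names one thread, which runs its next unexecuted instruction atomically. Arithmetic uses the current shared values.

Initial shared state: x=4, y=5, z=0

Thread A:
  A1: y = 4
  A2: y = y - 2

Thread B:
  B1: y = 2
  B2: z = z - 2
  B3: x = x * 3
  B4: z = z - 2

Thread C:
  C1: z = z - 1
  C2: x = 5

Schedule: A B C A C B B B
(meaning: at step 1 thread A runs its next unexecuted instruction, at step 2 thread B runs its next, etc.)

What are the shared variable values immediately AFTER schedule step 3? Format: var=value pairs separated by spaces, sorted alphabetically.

Step 1: thread A executes A1 (y = 4). Shared: x=4 y=4 z=0. PCs: A@1 B@0 C@0
Step 2: thread B executes B1 (y = 2). Shared: x=4 y=2 z=0. PCs: A@1 B@1 C@0
Step 3: thread C executes C1 (z = z - 1). Shared: x=4 y=2 z=-1. PCs: A@1 B@1 C@1

Answer: x=4 y=2 z=-1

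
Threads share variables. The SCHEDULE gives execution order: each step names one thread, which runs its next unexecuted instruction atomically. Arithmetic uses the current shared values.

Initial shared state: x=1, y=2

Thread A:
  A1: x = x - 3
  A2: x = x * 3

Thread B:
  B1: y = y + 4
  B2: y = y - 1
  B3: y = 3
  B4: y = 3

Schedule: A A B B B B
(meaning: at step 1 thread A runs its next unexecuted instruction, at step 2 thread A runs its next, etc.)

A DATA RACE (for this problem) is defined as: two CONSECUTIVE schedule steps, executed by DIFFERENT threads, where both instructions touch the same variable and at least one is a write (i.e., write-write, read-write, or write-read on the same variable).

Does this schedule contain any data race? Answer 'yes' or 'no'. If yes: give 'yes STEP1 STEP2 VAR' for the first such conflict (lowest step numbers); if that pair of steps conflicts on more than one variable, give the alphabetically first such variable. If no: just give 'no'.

Answer: no

Derivation:
Steps 1,2: same thread (A). No race.
Steps 2,3: A(r=x,w=x) vs B(r=y,w=y). No conflict.
Steps 3,4: same thread (B). No race.
Steps 4,5: same thread (B). No race.
Steps 5,6: same thread (B). No race.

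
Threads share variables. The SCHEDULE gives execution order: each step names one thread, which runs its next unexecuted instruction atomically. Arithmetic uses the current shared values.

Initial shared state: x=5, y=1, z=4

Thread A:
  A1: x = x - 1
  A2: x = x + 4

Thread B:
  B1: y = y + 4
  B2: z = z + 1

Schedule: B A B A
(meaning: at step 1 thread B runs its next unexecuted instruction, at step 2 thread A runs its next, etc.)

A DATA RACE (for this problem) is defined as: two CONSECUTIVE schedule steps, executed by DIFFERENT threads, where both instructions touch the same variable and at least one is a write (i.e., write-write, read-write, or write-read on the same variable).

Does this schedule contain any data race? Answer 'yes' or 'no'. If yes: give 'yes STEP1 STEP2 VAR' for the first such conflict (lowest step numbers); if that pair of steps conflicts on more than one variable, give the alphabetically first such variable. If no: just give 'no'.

Steps 1,2: B(r=y,w=y) vs A(r=x,w=x). No conflict.
Steps 2,3: A(r=x,w=x) vs B(r=z,w=z). No conflict.
Steps 3,4: B(r=z,w=z) vs A(r=x,w=x). No conflict.

Answer: no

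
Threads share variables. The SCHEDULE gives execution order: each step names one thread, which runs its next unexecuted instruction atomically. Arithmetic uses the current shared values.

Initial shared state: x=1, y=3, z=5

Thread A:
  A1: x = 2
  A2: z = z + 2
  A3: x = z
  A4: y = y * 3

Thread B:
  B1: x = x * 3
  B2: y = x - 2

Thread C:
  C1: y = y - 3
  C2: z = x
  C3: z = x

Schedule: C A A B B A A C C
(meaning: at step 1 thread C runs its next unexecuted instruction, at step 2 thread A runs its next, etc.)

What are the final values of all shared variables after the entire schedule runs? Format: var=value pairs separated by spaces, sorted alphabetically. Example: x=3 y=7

Answer: x=7 y=12 z=7

Derivation:
Step 1: thread C executes C1 (y = y - 3). Shared: x=1 y=0 z=5. PCs: A@0 B@0 C@1
Step 2: thread A executes A1 (x = 2). Shared: x=2 y=0 z=5. PCs: A@1 B@0 C@1
Step 3: thread A executes A2 (z = z + 2). Shared: x=2 y=0 z=7. PCs: A@2 B@0 C@1
Step 4: thread B executes B1 (x = x * 3). Shared: x=6 y=0 z=7. PCs: A@2 B@1 C@1
Step 5: thread B executes B2 (y = x - 2). Shared: x=6 y=4 z=7. PCs: A@2 B@2 C@1
Step 6: thread A executes A3 (x = z). Shared: x=7 y=4 z=7. PCs: A@3 B@2 C@1
Step 7: thread A executes A4 (y = y * 3). Shared: x=7 y=12 z=7. PCs: A@4 B@2 C@1
Step 8: thread C executes C2 (z = x). Shared: x=7 y=12 z=7. PCs: A@4 B@2 C@2
Step 9: thread C executes C3 (z = x). Shared: x=7 y=12 z=7. PCs: A@4 B@2 C@3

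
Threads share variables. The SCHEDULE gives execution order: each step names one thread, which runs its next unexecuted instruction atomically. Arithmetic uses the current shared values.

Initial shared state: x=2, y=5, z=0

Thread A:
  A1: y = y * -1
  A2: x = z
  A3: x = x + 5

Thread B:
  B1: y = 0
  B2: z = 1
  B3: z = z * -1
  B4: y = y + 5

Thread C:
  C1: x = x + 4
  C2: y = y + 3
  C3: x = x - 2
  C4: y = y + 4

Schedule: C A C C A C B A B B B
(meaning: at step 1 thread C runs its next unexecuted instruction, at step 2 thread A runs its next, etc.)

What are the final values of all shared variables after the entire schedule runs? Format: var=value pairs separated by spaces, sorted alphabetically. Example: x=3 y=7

Step 1: thread C executes C1 (x = x + 4). Shared: x=6 y=5 z=0. PCs: A@0 B@0 C@1
Step 2: thread A executes A1 (y = y * -1). Shared: x=6 y=-5 z=0. PCs: A@1 B@0 C@1
Step 3: thread C executes C2 (y = y + 3). Shared: x=6 y=-2 z=0. PCs: A@1 B@0 C@2
Step 4: thread C executes C3 (x = x - 2). Shared: x=4 y=-2 z=0. PCs: A@1 B@0 C@3
Step 5: thread A executes A2 (x = z). Shared: x=0 y=-2 z=0. PCs: A@2 B@0 C@3
Step 6: thread C executes C4 (y = y + 4). Shared: x=0 y=2 z=0. PCs: A@2 B@0 C@4
Step 7: thread B executes B1 (y = 0). Shared: x=0 y=0 z=0. PCs: A@2 B@1 C@4
Step 8: thread A executes A3 (x = x + 5). Shared: x=5 y=0 z=0. PCs: A@3 B@1 C@4
Step 9: thread B executes B2 (z = 1). Shared: x=5 y=0 z=1. PCs: A@3 B@2 C@4
Step 10: thread B executes B3 (z = z * -1). Shared: x=5 y=0 z=-1. PCs: A@3 B@3 C@4
Step 11: thread B executes B4 (y = y + 5). Shared: x=5 y=5 z=-1. PCs: A@3 B@4 C@4

Answer: x=5 y=5 z=-1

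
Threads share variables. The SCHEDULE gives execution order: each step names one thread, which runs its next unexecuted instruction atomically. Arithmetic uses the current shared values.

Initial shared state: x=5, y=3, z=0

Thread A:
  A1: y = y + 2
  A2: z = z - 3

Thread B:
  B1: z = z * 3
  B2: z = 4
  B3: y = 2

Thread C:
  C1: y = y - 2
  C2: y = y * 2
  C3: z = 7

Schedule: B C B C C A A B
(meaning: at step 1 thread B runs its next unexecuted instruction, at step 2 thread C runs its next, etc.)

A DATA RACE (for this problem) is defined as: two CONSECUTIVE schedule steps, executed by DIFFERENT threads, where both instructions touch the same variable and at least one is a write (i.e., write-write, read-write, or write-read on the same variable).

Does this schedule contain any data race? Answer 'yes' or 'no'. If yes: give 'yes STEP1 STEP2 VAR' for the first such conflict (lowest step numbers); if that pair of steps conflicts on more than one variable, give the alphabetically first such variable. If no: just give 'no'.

Steps 1,2: B(r=z,w=z) vs C(r=y,w=y). No conflict.
Steps 2,3: C(r=y,w=y) vs B(r=-,w=z). No conflict.
Steps 3,4: B(r=-,w=z) vs C(r=y,w=y). No conflict.
Steps 4,5: same thread (C). No race.
Steps 5,6: C(r=-,w=z) vs A(r=y,w=y). No conflict.
Steps 6,7: same thread (A). No race.
Steps 7,8: A(r=z,w=z) vs B(r=-,w=y). No conflict.

Answer: no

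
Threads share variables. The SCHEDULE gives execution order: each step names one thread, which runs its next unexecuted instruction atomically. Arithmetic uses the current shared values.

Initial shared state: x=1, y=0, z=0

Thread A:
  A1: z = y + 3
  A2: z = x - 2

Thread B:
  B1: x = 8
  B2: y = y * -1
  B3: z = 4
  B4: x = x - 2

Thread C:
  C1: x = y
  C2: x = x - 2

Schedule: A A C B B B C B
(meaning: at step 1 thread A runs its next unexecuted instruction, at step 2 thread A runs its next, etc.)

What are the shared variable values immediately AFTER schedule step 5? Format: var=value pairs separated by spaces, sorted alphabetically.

Step 1: thread A executes A1 (z = y + 3). Shared: x=1 y=0 z=3. PCs: A@1 B@0 C@0
Step 2: thread A executes A2 (z = x - 2). Shared: x=1 y=0 z=-1. PCs: A@2 B@0 C@0
Step 3: thread C executes C1 (x = y). Shared: x=0 y=0 z=-1. PCs: A@2 B@0 C@1
Step 4: thread B executes B1 (x = 8). Shared: x=8 y=0 z=-1. PCs: A@2 B@1 C@1
Step 5: thread B executes B2 (y = y * -1). Shared: x=8 y=0 z=-1. PCs: A@2 B@2 C@1

Answer: x=8 y=0 z=-1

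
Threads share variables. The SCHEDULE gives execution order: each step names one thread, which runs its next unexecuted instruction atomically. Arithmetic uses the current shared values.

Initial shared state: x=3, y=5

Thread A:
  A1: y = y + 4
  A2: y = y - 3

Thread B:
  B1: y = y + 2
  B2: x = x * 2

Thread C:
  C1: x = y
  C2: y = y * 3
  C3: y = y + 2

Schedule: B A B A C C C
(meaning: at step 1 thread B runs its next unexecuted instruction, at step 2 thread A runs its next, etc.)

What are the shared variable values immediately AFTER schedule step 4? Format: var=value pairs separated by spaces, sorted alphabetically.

Step 1: thread B executes B1 (y = y + 2). Shared: x=3 y=7. PCs: A@0 B@1 C@0
Step 2: thread A executes A1 (y = y + 4). Shared: x=3 y=11. PCs: A@1 B@1 C@0
Step 3: thread B executes B2 (x = x * 2). Shared: x=6 y=11. PCs: A@1 B@2 C@0
Step 4: thread A executes A2 (y = y - 3). Shared: x=6 y=8. PCs: A@2 B@2 C@0

Answer: x=6 y=8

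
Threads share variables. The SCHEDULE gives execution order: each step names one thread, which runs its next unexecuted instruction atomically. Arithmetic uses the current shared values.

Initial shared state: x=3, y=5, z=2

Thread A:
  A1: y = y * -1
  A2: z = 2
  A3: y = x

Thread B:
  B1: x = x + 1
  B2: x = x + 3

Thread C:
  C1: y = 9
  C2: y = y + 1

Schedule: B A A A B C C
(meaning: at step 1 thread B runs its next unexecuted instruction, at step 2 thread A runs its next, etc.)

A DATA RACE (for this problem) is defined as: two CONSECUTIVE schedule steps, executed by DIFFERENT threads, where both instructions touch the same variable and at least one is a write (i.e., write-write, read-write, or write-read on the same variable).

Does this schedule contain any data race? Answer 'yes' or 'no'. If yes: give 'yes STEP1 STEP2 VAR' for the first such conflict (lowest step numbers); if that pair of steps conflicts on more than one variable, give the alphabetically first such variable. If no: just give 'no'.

Steps 1,2: B(r=x,w=x) vs A(r=y,w=y). No conflict.
Steps 2,3: same thread (A). No race.
Steps 3,4: same thread (A). No race.
Steps 4,5: A(y = x) vs B(x = x + 3). RACE on x (R-W).
Steps 5,6: B(r=x,w=x) vs C(r=-,w=y). No conflict.
Steps 6,7: same thread (C). No race.
First conflict at steps 4,5.

Answer: yes 4 5 x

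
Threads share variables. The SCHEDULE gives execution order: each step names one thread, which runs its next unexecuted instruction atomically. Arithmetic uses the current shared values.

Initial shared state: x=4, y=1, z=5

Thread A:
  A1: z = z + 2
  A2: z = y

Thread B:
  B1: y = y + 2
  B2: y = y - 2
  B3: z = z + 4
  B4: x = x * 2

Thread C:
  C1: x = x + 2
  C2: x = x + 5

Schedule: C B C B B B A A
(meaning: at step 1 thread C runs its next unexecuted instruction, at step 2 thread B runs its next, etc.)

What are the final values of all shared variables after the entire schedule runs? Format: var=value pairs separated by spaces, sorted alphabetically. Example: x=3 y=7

Answer: x=22 y=1 z=1

Derivation:
Step 1: thread C executes C1 (x = x + 2). Shared: x=6 y=1 z=5. PCs: A@0 B@0 C@1
Step 2: thread B executes B1 (y = y + 2). Shared: x=6 y=3 z=5. PCs: A@0 B@1 C@1
Step 3: thread C executes C2 (x = x + 5). Shared: x=11 y=3 z=5. PCs: A@0 B@1 C@2
Step 4: thread B executes B2 (y = y - 2). Shared: x=11 y=1 z=5. PCs: A@0 B@2 C@2
Step 5: thread B executes B3 (z = z + 4). Shared: x=11 y=1 z=9. PCs: A@0 B@3 C@2
Step 6: thread B executes B4 (x = x * 2). Shared: x=22 y=1 z=9. PCs: A@0 B@4 C@2
Step 7: thread A executes A1 (z = z + 2). Shared: x=22 y=1 z=11. PCs: A@1 B@4 C@2
Step 8: thread A executes A2 (z = y). Shared: x=22 y=1 z=1. PCs: A@2 B@4 C@2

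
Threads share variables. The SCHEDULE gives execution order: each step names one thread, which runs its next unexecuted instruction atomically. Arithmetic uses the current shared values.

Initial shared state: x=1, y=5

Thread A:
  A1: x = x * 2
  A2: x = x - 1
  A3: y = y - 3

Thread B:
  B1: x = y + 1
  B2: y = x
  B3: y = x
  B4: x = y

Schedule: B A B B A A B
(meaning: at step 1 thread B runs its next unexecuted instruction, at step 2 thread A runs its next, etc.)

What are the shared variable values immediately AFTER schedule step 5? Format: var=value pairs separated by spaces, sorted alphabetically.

Step 1: thread B executes B1 (x = y + 1). Shared: x=6 y=5. PCs: A@0 B@1
Step 2: thread A executes A1 (x = x * 2). Shared: x=12 y=5. PCs: A@1 B@1
Step 3: thread B executes B2 (y = x). Shared: x=12 y=12. PCs: A@1 B@2
Step 4: thread B executes B3 (y = x). Shared: x=12 y=12. PCs: A@1 B@3
Step 5: thread A executes A2 (x = x - 1). Shared: x=11 y=12. PCs: A@2 B@3

Answer: x=11 y=12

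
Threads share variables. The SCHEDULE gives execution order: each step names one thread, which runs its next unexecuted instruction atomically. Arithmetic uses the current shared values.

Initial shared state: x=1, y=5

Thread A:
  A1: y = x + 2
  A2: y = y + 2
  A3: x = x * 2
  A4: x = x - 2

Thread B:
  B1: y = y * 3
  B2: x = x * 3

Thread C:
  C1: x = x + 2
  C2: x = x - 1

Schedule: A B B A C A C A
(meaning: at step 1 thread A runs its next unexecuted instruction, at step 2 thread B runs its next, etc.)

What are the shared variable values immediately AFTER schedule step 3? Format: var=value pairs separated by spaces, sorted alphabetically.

Step 1: thread A executes A1 (y = x + 2). Shared: x=1 y=3. PCs: A@1 B@0 C@0
Step 2: thread B executes B1 (y = y * 3). Shared: x=1 y=9. PCs: A@1 B@1 C@0
Step 3: thread B executes B2 (x = x * 3). Shared: x=3 y=9. PCs: A@1 B@2 C@0

Answer: x=3 y=9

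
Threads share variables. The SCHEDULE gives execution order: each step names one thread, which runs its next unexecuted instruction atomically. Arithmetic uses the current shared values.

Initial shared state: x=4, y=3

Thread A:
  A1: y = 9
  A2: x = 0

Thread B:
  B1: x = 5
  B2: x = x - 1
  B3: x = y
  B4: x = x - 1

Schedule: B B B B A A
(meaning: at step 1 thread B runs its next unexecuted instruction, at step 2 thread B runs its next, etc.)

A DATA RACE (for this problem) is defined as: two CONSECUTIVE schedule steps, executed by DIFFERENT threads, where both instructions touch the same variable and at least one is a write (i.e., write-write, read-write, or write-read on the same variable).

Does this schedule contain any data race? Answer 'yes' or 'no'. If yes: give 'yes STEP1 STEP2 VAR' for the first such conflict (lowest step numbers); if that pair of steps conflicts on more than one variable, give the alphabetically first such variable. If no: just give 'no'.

Answer: no

Derivation:
Steps 1,2: same thread (B). No race.
Steps 2,3: same thread (B). No race.
Steps 3,4: same thread (B). No race.
Steps 4,5: B(r=x,w=x) vs A(r=-,w=y). No conflict.
Steps 5,6: same thread (A). No race.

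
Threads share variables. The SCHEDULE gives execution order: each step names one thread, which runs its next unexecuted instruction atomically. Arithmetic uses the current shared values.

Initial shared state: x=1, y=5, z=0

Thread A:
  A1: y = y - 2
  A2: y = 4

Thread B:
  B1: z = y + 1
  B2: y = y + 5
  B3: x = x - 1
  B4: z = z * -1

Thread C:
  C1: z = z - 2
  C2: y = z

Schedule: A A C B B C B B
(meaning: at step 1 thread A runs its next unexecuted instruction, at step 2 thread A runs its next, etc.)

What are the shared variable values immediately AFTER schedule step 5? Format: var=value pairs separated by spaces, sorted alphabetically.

Answer: x=1 y=9 z=5

Derivation:
Step 1: thread A executes A1 (y = y - 2). Shared: x=1 y=3 z=0. PCs: A@1 B@0 C@0
Step 2: thread A executes A2 (y = 4). Shared: x=1 y=4 z=0. PCs: A@2 B@0 C@0
Step 3: thread C executes C1 (z = z - 2). Shared: x=1 y=4 z=-2. PCs: A@2 B@0 C@1
Step 4: thread B executes B1 (z = y + 1). Shared: x=1 y=4 z=5. PCs: A@2 B@1 C@1
Step 5: thread B executes B2 (y = y + 5). Shared: x=1 y=9 z=5. PCs: A@2 B@2 C@1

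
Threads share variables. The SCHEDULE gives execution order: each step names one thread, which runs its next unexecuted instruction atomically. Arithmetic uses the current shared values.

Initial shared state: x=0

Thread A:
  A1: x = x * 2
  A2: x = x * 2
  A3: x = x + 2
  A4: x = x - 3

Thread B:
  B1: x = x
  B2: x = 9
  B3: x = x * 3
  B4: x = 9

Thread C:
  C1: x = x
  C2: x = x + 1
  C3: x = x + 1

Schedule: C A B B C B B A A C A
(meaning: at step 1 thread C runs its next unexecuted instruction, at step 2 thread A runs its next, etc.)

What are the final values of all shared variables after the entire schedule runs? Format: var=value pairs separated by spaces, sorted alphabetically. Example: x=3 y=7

Answer: x=18

Derivation:
Step 1: thread C executes C1 (x = x). Shared: x=0. PCs: A@0 B@0 C@1
Step 2: thread A executes A1 (x = x * 2). Shared: x=0. PCs: A@1 B@0 C@1
Step 3: thread B executes B1 (x = x). Shared: x=0. PCs: A@1 B@1 C@1
Step 4: thread B executes B2 (x = 9). Shared: x=9. PCs: A@1 B@2 C@1
Step 5: thread C executes C2 (x = x + 1). Shared: x=10. PCs: A@1 B@2 C@2
Step 6: thread B executes B3 (x = x * 3). Shared: x=30. PCs: A@1 B@3 C@2
Step 7: thread B executes B4 (x = 9). Shared: x=9. PCs: A@1 B@4 C@2
Step 8: thread A executes A2 (x = x * 2). Shared: x=18. PCs: A@2 B@4 C@2
Step 9: thread A executes A3 (x = x + 2). Shared: x=20. PCs: A@3 B@4 C@2
Step 10: thread C executes C3 (x = x + 1). Shared: x=21. PCs: A@3 B@4 C@3
Step 11: thread A executes A4 (x = x - 3). Shared: x=18. PCs: A@4 B@4 C@3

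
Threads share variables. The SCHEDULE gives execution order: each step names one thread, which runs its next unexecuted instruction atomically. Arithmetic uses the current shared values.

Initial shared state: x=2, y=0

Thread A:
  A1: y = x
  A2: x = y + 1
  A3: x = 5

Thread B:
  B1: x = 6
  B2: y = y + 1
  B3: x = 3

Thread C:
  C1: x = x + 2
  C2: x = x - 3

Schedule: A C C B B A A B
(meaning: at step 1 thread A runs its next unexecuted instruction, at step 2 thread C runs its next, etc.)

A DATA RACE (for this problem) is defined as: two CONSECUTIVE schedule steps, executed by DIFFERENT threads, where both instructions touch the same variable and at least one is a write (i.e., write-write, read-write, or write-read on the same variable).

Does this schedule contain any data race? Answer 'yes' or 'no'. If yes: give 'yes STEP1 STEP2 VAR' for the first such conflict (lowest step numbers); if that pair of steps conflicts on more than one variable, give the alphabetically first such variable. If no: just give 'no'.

Answer: yes 1 2 x

Derivation:
Steps 1,2: A(y = x) vs C(x = x + 2). RACE on x (R-W).
Steps 2,3: same thread (C). No race.
Steps 3,4: C(x = x - 3) vs B(x = 6). RACE on x (W-W).
Steps 4,5: same thread (B). No race.
Steps 5,6: B(y = y + 1) vs A(x = y + 1). RACE on y (W-R).
Steps 6,7: same thread (A). No race.
Steps 7,8: A(x = 5) vs B(x = 3). RACE on x (W-W).
First conflict at steps 1,2.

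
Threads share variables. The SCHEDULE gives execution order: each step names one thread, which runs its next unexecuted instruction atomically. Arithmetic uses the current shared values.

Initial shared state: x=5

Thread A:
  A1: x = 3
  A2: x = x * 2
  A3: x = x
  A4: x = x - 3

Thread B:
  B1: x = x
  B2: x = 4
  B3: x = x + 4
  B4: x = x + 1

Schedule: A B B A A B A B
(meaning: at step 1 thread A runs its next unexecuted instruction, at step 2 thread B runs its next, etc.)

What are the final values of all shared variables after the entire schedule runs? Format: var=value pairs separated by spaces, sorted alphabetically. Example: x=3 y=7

Answer: x=10

Derivation:
Step 1: thread A executes A1 (x = 3). Shared: x=3. PCs: A@1 B@0
Step 2: thread B executes B1 (x = x). Shared: x=3. PCs: A@1 B@1
Step 3: thread B executes B2 (x = 4). Shared: x=4. PCs: A@1 B@2
Step 4: thread A executes A2 (x = x * 2). Shared: x=8. PCs: A@2 B@2
Step 5: thread A executes A3 (x = x). Shared: x=8. PCs: A@3 B@2
Step 6: thread B executes B3 (x = x + 4). Shared: x=12. PCs: A@3 B@3
Step 7: thread A executes A4 (x = x - 3). Shared: x=9. PCs: A@4 B@3
Step 8: thread B executes B4 (x = x + 1). Shared: x=10. PCs: A@4 B@4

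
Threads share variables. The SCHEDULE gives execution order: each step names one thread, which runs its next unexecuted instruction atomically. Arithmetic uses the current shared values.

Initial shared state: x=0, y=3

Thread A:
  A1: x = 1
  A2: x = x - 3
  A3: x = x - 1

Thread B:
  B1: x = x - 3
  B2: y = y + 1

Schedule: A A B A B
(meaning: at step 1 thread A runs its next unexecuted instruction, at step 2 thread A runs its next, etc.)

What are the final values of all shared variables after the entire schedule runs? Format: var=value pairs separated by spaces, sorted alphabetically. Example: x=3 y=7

Answer: x=-6 y=4

Derivation:
Step 1: thread A executes A1 (x = 1). Shared: x=1 y=3. PCs: A@1 B@0
Step 2: thread A executes A2 (x = x - 3). Shared: x=-2 y=3. PCs: A@2 B@0
Step 3: thread B executes B1 (x = x - 3). Shared: x=-5 y=3. PCs: A@2 B@1
Step 4: thread A executes A3 (x = x - 1). Shared: x=-6 y=3. PCs: A@3 B@1
Step 5: thread B executes B2 (y = y + 1). Shared: x=-6 y=4. PCs: A@3 B@2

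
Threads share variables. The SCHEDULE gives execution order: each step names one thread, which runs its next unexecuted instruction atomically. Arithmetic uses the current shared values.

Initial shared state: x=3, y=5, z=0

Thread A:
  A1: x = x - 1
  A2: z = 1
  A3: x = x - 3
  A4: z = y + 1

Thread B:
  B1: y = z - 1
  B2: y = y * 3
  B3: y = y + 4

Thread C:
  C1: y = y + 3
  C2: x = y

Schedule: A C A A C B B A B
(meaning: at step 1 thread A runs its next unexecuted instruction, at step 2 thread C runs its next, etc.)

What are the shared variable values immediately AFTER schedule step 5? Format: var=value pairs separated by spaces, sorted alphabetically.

Step 1: thread A executes A1 (x = x - 1). Shared: x=2 y=5 z=0. PCs: A@1 B@0 C@0
Step 2: thread C executes C1 (y = y + 3). Shared: x=2 y=8 z=0. PCs: A@1 B@0 C@1
Step 3: thread A executes A2 (z = 1). Shared: x=2 y=8 z=1. PCs: A@2 B@0 C@1
Step 4: thread A executes A3 (x = x - 3). Shared: x=-1 y=8 z=1. PCs: A@3 B@0 C@1
Step 5: thread C executes C2 (x = y). Shared: x=8 y=8 z=1. PCs: A@3 B@0 C@2

Answer: x=8 y=8 z=1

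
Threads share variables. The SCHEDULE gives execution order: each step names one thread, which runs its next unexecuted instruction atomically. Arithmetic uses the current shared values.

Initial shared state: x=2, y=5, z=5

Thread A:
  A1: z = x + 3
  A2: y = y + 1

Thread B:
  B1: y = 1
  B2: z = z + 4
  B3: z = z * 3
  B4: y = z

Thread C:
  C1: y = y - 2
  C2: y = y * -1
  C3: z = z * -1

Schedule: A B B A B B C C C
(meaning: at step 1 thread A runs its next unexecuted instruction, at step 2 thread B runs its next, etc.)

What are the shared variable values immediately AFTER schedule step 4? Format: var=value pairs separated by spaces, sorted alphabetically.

Step 1: thread A executes A1 (z = x + 3). Shared: x=2 y=5 z=5. PCs: A@1 B@0 C@0
Step 2: thread B executes B1 (y = 1). Shared: x=2 y=1 z=5. PCs: A@1 B@1 C@0
Step 3: thread B executes B2 (z = z + 4). Shared: x=2 y=1 z=9. PCs: A@1 B@2 C@0
Step 4: thread A executes A2 (y = y + 1). Shared: x=2 y=2 z=9. PCs: A@2 B@2 C@0

Answer: x=2 y=2 z=9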